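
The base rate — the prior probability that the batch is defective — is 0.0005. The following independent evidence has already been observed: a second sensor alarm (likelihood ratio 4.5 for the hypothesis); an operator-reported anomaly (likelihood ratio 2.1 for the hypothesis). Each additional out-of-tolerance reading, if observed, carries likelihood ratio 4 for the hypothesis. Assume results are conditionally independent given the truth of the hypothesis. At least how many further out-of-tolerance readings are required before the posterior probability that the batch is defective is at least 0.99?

Prior odds = 0.0005/0.9995 = 1/1999.
Combined Bayes factor of the evidence already in hand = 4.5 × 2.1 = 9.45.
Odds after that evidence = (1/1999) × 9.45 = 189/39980.
Target odds = 0.99/0.01 = 99.
Need 4ⁿ ≥ 99 ÷ (189/39980) = 439780/21.
4⁷ = 16384 falls short of 439780/21 but 4⁸ = 65536 reaches it, so n = 8.

8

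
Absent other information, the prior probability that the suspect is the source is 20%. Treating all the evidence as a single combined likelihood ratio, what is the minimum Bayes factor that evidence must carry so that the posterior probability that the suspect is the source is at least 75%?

12

Prior odds = 0.2/0.8 = 0.25.
Target odds = 0.75/0.25 = 3.
Required Bayes factor = 3 ÷ 0.25 = 12.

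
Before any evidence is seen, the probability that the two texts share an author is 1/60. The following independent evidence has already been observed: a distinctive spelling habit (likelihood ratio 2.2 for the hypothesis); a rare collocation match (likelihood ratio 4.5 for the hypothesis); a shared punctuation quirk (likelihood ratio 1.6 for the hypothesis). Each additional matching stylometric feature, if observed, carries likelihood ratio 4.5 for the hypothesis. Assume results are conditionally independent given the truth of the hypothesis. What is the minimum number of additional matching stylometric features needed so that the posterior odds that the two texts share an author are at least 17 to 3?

Prior odds = (1/60)/(59/60) = 1/59.
Combined Bayes factor of the evidence already in hand = 2.2 × 4.5 × 1.6 = 15.84.
Odds after that evidence = (1/59) × 15.84 = 396/1475.
Target odds = 17/3.
Need 4.5ⁿ ≥ 17/3 ÷ (396/1475) = 25075/1188.
4.5² = 20.25 falls short of 25075/1188 but 4.5³ = 91.125 reaches it, so n = 3.

3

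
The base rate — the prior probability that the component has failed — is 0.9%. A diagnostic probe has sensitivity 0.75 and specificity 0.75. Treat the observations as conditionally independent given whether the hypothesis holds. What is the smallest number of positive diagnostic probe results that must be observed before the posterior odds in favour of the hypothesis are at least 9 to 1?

7

Prior odds: 0.009 ÷ 0.991 = 9/991.
False-positive rate = 1 − 0.75 = 0.25; likelihood ratio of a positive = 0.75/0.25 = 3.
Target odds = 9.
Require 3ⁿ ≥ 9 ÷ (9/991) = 991.
3⁶ = 729 falls short of 991 but 3⁷ = 2187 reaches it, so n = 7.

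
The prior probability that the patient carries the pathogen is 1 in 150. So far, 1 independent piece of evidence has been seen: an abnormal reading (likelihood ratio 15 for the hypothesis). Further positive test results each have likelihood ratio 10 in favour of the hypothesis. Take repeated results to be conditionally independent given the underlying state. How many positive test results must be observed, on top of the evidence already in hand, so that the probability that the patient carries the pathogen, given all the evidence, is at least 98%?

3

Prior odds = (1/150)/(149/150) = 1/149.
Bayes factor of the evidence already in hand = 15.
Odds after that evidence = (1/149) × 15 = 15/149.
Target odds = 0.98/0.02 = 49.
Need 10ⁿ ≥ 49 ÷ (15/149) = 7301/15.
10² = 100 falls short of 7301/15 but 10³ = 1000 reaches it, so n = 3.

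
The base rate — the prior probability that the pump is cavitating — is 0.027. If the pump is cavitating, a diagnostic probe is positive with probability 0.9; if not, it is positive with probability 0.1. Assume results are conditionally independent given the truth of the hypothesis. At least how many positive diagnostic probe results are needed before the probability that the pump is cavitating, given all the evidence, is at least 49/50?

Prior odds = 0.027/0.973 = 27/973.
Likelihood ratio of a positive = 0.9/0.1 = 9.
Target posterior odds = 0.98/0.02 = 49.
Need (27/973) × 9ⁿ ≥ 49, i.e. 9ⁿ ≥ 47677/27.
9³ = 729 falls short of 47677/27 but 9⁴ = 6561 reaches it, so n = 4.

4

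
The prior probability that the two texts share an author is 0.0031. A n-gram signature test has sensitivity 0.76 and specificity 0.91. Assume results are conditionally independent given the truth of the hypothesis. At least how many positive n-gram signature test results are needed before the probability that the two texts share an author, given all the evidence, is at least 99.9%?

Prior odds = 0.0031/0.9969 = 31/9969.
False-positive rate = 1 − 0.91 = 0.09; likelihood ratio of a positive = 0.76/0.09 = 76/9.
Target odds: 0.999 ÷ 0.001 = 999.
Need (31/9969) × (76/9)ⁿ ≥ 999, i.e. (76/9)ⁿ ≥ 9959031/31.
(76/9)⁵ ≈42939.3 falls short of 9959031/31 but (76/9)⁶ ≈362599 reaches it, so n = 6.

6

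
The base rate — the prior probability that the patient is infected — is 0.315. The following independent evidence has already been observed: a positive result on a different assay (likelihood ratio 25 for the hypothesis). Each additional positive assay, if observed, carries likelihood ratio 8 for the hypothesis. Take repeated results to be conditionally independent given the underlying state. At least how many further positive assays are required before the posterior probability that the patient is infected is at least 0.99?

2

Prior odds = 0.315/0.685 = 63/137.
Bayes factor of the evidence already in hand = 25.
Odds after that evidence = (63/137) × 25 = 1575/137.
Target odds = 0.99/0.01 = 99.
Need 8ⁿ ≥ 99 ÷ (1575/137) = 1507/175.
8¹ = 8 falls short of 1507/175 but 8² = 64 reaches it, so n = 2.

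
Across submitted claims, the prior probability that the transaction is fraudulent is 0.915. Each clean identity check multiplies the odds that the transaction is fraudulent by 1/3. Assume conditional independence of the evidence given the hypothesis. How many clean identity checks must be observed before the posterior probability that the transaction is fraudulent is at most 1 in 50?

Prior odds = 0.915/0.085 = 183/17.
Likelihood ratio per clean identity check = 1/3.
Target posterior odds = 0.02/0.98 = 1/49.
Require (1/3)ⁿ ≤ 1/49 ÷ (183/17) = 17/8967.
(1/3)⁵ = 1/243 is still above 17/8967 but (1/3)⁶ = 1/729 is at or below it, so n = 6.

6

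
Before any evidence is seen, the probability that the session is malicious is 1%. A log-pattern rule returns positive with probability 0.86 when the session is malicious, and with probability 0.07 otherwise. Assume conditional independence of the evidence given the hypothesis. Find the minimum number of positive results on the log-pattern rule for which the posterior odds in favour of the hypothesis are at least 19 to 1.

4

Prior odds = 0.01/0.99 = 1/99.
Likelihood ratio of a positive result = 0.86/0.07 = 86/7.
Target odds = 19.
Require (86/7)ⁿ ≥ 19 ÷ (1/99) = 1881.
(86/7)³ = 636056/343 falls short of 1881 but (86/7)⁴ = 54700816/2401 reaches it, so n = 4.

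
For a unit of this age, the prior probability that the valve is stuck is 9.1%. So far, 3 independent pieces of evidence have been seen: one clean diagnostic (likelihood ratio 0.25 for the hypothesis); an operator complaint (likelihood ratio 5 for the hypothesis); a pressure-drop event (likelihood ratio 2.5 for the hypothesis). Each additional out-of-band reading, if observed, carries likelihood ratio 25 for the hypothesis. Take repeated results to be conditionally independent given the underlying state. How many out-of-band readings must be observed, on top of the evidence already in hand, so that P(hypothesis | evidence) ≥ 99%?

Prior odds = 0.091/0.909 = 91/909.
Combined Bayes factor of the evidence already in hand = 0.25 × 5 × 2.5 = 3.125.
Odds after that evidence = (91/909) × 3.125 = 2275/7272.
Target odds = 0.99/0.01 = 99.
Need 25ⁿ ≥ 99 ÷ (2275/7272) = 719928/2275.
25¹ = 25 falls short of 719928/2275 but 25² = 625 reaches it, so n = 2.

2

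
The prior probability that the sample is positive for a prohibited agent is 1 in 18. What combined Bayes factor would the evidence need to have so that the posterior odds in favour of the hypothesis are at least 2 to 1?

Prior odds = (1/18)/(17/18) = 1/17.
Target odds = 2.
Required Bayes factor = 2 ÷ (1/17) = 34.

34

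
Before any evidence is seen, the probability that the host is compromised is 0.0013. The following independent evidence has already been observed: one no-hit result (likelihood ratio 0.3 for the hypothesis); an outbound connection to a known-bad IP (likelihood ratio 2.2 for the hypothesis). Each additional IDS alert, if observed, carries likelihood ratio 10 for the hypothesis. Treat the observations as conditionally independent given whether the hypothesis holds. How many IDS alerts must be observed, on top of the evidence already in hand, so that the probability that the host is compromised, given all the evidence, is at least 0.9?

5

Prior odds = 0.0013/0.9987 = 13/9987.
Combined Bayes factor of the evidence already in hand = 0.3 × 2.2 = 0.66.
Odds after that evidence = (13/9987) × 0.66 = 143/166450.
Target odds = 0.9/0.1 = 9.
Need 10ⁿ ≥ 9 ÷ (143/166450) = 1498050/143.
10⁴ = 10000 falls short of 1498050/143 but 10⁵ = 100000 reaches it, so n = 5.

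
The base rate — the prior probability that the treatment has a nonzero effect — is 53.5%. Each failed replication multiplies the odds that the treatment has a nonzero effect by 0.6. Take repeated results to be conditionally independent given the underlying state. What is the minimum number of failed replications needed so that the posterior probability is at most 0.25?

3

Prior odds = 0.535/0.465 = 107/93.
Likelihood ratio per failed replication = 0.6.
Target odds: 0.25 ÷ 0.75 = 1/3.
Require 0.6ⁿ ≤ 1/3 ÷ (107/93) = 31/107.
0.6² = 0.36 is still above 31/107 but 0.6³ = 0.216 is at or below it, so n = 3.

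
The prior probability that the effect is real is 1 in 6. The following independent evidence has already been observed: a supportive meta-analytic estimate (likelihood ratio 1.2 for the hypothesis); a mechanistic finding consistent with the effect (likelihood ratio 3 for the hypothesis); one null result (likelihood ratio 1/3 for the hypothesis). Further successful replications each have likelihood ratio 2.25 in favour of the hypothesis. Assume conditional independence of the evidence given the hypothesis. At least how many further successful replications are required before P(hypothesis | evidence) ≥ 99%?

8

Prior odds = (1/6)/(5/6) = 0.2.
Combined Bayes factor of the evidence already in hand = 1.2 × 3 × (1/3) = 1.2.
Odds after that evidence = 0.2 × 1.2 = 0.24.
Target odds = 0.99/0.01 = 99.
Need 2.25ⁿ ≥ 99 ÷ 0.24 = 412.5.
2.25⁷ = 4782969/16384 falls short of 412.5 but 2.25⁸ = 43046721/65536 reaches it, so n = 8.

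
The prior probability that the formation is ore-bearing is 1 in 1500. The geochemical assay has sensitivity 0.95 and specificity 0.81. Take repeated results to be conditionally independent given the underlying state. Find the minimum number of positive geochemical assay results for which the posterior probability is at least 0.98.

7

Prior odds: (1/1500) ÷ (1499/1500) = 1/1499.
False-positive rate = 1 − 0.81 = 0.19; likelihood ratio of a positive = 0.95/0.19 = 5.
Target odds: 0.98 ÷ 0.02 = 49.
Require 5ⁿ ≥ 49 ÷ (1/1499) = 73451.
5⁶ = 15625 falls short of 73451 but 5⁷ = 78125 reaches it, so n = 7.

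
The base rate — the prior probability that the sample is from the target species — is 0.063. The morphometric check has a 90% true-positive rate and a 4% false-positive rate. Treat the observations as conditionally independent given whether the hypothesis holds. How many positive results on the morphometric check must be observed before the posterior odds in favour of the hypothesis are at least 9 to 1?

Prior odds: 0.063 ÷ 0.937 = 63/937.
Likelihood ratio of a positive result = 0.9/0.04 = 22.5.
Target odds = 9.
Need (63/937) × 22.5ⁿ ≥ 9, i.e. 22.5ⁿ ≥ 937/7.
22.5¹ = 22.5 falls short of 937/7 but 22.5² = 506.25 reaches it, so n = 2.

2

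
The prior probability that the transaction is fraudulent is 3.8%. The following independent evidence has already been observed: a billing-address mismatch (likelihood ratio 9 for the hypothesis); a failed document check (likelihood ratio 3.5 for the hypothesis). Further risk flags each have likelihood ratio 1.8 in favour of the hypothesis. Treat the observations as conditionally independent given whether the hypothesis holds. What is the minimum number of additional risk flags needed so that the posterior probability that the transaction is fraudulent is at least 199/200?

Prior odds = 0.038/0.962 = 19/481.
Combined Bayes factor of the evidence already in hand = 9 × 3.5 = 31.5.
Odds after that evidence = (19/481) × 31.5 = 1197/962.
Target odds = 0.995/0.005 = 199.
Need 1.8ⁿ ≥ 199 ÷ (1197/962) = 191438/1197.
1.8⁸ = 43046721/390625 falls short of 191438/1197 but 1.8⁹ = 387420489/1953125 reaches it, so n = 9.

9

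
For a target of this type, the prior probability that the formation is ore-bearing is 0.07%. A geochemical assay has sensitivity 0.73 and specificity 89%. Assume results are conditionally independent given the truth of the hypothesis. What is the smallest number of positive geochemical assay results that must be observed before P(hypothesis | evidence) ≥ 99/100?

Prior odds: 0.0007 ÷ 0.9993 = 7/9993.
False-positive rate = 1 − 0.89 = 0.11; likelihood ratio of a positive = 0.73/0.11 = 73/11.
Target odds: 0.99 ÷ 0.01 = 99.
Need (7/9993) × (73/11)ⁿ ≥ 99, i.e. (73/11)ⁿ ≥ 989307/7.
(73/11)⁶ ≈85424.2 falls short of 989307/7 but (73/11)⁷ ≈566906 reaches it, so n = 7.

7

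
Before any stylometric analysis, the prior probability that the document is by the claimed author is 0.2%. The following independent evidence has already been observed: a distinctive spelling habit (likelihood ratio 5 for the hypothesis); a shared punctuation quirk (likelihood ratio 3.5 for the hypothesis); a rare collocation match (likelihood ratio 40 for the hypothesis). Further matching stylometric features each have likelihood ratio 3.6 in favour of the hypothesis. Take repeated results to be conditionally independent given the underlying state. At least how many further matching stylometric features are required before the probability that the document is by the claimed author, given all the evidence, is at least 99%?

4

Prior odds = 0.002/0.998 = 1/499.
Combined Bayes factor of the evidence already in hand = 5 × 3.5 × 40 = 700.
Odds after that evidence = (1/499) × 700 = 700/499.
Target odds = 0.99/0.01 = 99.
Need 3.6ⁿ ≥ 99 ÷ (700/499) = 49401/700.
3.6³ = 46.656 falls short of 49401/700 but 3.6⁴ = 167.9616 reaches it, so n = 4.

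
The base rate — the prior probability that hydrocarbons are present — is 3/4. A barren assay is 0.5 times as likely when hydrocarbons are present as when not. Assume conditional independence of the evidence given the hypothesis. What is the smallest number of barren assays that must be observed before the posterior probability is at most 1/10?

5

Prior odds: 0.75 ÷ 0.25 = 3.
Likelihood ratio per barren assay = 0.5.
Target odds: 0.1 ÷ 0.9 = 1/9.
Require 0.5ⁿ ≤ 1/9 ÷ 3 = 1/27.
0.5⁴ = 0.0625 is still above 1/27 but 0.5⁵ = 0.03125 is at or below it, so n = 5.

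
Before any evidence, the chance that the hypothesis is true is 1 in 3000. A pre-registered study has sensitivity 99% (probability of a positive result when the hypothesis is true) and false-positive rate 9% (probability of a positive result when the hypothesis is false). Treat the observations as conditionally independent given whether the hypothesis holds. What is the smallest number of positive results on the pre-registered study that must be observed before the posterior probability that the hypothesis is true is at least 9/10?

Prior odds: (1/3000) ÷ (2999/3000) = 1/2999.
Likelihood ratio of a positive result = 0.99/0.09 = 11.
Target posterior odds = 0.9/0.1 = 9.
Need (1/2999) × 11ⁿ ≥ 9, i.e. 11ⁿ ≥ 26991.
11⁴ = 14641 falls short of 26991 but 11⁵ = 161051 reaches it, so n = 5.

5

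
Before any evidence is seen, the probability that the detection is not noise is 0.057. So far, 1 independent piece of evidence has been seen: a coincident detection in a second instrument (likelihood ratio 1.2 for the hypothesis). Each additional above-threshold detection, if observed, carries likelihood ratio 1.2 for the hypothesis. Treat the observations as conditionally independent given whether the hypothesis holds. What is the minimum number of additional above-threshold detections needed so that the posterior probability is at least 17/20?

Prior odds = 0.057/0.943 = 57/943.
Bayes factor of the evidence already in hand = 1.2.
Odds after that evidence = (57/943) × 1.2 = 342/4715.
Target odds = 0.85/0.15 = 17/3.
Need 1.2ⁿ ≥ 17/3 ÷ (342/4715) = 80155/1026.
1.2²³ ≈66.2474 falls short of 80155/1026 but 1.2²⁴ ≈79.4968 reaches it, so n = 24.

24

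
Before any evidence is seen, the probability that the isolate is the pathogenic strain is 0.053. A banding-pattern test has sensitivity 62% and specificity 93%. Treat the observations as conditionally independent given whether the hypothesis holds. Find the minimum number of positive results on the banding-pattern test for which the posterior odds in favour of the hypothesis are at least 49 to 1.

4

Prior odds = 0.053/0.947 = 53/947.
False-positive rate = 1 − 0.93 = 0.07; likelihood ratio of a positive = 0.62/0.07 = 62/7.
Target odds = 49.
Need (53/947) × (62/7)ⁿ ≥ 49, i.e. (62/7)ⁿ ≥ 46403/53.
(62/7)³ = 238328/343 falls short of 46403/53 but (62/7)⁴ = 14776336/2401 reaches it, so n = 4.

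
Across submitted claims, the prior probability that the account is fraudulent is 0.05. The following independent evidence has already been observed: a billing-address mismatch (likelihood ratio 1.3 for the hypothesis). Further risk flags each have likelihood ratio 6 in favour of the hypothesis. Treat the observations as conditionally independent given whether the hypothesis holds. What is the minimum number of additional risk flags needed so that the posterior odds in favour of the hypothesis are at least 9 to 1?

Prior odds = 0.05/0.95 = 1/19.
Bayes factor of the evidence already in hand = 1.3.
Odds after that evidence = (1/19) × 1.3 = 13/190.
Target odds = 9.
Need 6ⁿ ≥ 9 ÷ (13/190) = 1710/13.
6² = 36 falls short of 1710/13 but 6³ = 216 reaches it, so n = 3.

3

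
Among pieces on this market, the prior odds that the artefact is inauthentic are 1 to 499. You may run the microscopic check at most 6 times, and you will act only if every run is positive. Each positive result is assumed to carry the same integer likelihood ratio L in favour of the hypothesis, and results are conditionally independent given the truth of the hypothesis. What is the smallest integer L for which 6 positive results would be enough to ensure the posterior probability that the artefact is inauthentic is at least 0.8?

4

Prior odds = 1/499.
Target odds = 0.8/0.2 = 4.
Need L⁶ ≥ 4 ÷ (1/499) = 1996.
3⁶ = 729 < 1996 ≤ 4096 = 4⁶, so L = 4.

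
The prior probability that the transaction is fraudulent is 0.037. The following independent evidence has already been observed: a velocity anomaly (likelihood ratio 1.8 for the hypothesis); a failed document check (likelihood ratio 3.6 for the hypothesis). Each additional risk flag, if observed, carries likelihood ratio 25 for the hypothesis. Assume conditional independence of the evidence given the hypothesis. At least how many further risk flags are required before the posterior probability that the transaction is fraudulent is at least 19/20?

2

Prior odds = 0.037/0.963 = 37/963.
Combined Bayes factor of the evidence already in hand = 1.8 × 3.6 = 6.48.
Odds after that evidence = (37/963) × 6.48 = 666/2675.
Target odds = 0.95/0.05 = 19.
Need 25ⁿ ≥ 19 ÷ (666/2675) = 50825/666.
25¹ = 25 falls short of 50825/666 but 25² = 625 reaches it, so n = 2.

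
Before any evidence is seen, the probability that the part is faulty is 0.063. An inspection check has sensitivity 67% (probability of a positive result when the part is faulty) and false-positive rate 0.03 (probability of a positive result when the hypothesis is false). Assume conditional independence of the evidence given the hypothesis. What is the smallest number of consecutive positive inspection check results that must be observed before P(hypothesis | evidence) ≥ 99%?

3

Prior odds = 0.063/0.937 = 63/937.
Likelihood ratio of a positive result = 0.67/0.03 = 67/3.
Target posterior odds = 0.99/0.01 = 99.
Require (67/3)ⁿ ≥ 99 ÷ (63/937) = 10307/7.
(67/3)² = 4489/9 falls short of 10307/7 but (67/3)³ = 300763/27 reaches it, so n = 3.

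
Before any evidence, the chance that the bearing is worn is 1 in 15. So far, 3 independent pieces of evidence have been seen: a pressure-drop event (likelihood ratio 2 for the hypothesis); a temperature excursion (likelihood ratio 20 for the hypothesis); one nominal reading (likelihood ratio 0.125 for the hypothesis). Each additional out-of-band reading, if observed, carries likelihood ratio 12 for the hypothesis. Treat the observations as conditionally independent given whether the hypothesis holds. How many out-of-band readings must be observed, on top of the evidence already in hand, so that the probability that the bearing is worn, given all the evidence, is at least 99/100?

Prior odds = (1/15)/(14/15) = 1/14.
Combined Bayes factor of the evidence already in hand = 2 × 20 × 0.125 = 5.
Odds after that evidence = (1/14) × 5 = 5/14.
Target odds = 0.99/0.01 = 99.
Need 12ⁿ ≥ 99 ÷ (5/14) = 277.2.
12² = 144 falls short of 277.2 but 12³ = 1728 reaches it, so n = 3.

3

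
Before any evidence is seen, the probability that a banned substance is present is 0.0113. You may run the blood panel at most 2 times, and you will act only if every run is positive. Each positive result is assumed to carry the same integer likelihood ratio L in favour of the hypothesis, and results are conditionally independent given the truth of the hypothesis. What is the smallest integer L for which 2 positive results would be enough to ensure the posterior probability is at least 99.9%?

Prior odds = 0.0113/0.9887 = 113/9887.
Target odds = 0.999/0.001 = 999.
Need L² ≥ 999 ÷ (113/9887) = 9877113/113.
295² = 87025 < 9877113/113 ≤ 87616 = 296², so L = 296.

296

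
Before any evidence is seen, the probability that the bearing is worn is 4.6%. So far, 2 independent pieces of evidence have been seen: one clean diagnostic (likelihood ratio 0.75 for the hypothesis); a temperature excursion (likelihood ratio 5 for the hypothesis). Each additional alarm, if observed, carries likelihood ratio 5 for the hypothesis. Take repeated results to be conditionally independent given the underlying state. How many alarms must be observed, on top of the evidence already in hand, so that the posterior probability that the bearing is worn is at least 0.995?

5

Prior odds = 0.046/0.954 = 23/477.
Combined Bayes factor of the evidence already in hand = 0.75 × 5 = 3.75.
Odds after that evidence = (23/477) × 3.75 = 115/636.
Target odds = 0.995/0.005 = 199.
Need 5ⁿ ≥ 199 ÷ (115/636) = 126564/115.
5⁴ = 625 falls short of 126564/115 but 5⁵ = 3125 reaches it, so n = 5.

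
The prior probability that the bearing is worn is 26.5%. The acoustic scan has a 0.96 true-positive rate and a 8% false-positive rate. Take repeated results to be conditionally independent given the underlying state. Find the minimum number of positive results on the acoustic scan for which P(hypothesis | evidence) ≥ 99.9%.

4

Prior odds = 0.265/0.735 = 53/147.
Likelihood ratio of a positive result = 0.96/0.08 = 12.
Target posterior odds = 0.999/0.001 = 999.
Require 12ⁿ ≥ 999 ÷ (53/147) = 146853/53.
12³ = 1728 falls short of 146853/53 but 12⁴ = 20736 reaches it, so n = 4.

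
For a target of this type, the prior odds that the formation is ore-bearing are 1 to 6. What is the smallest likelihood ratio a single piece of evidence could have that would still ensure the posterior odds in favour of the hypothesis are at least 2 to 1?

Prior odds = 1/6.
Target odds = 2.
Required Bayes factor = 2 ÷ (1/6) = 12.

12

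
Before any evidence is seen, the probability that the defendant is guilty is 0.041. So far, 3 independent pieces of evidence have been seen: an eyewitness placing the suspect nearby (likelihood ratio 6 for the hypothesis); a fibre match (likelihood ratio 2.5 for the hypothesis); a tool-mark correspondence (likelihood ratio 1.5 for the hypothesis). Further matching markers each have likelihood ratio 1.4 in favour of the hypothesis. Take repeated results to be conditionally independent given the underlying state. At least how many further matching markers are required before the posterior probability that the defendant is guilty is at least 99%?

Prior odds = 0.041/0.959 = 41/959.
Combined Bayes factor of the evidence already in hand = 6 × 2.5 × 1.5 = 22.5.
Odds after that evidence = (41/959) × 22.5 = 1845/1918.
Target odds = 0.99/0.01 = 99.
Need 1.4ⁿ ≥ 99 ÷ (1845/1918) = 21098/205.
1.4¹³ ≈79.3715 falls short of 21098/205 but 1.4¹⁴ ≈111.12 reaches it, so n = 14.

14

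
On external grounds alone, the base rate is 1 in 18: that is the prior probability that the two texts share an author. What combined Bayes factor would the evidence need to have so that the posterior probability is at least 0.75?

51

Prior odds = (1/18)/(17/18) = 1/17.
Target odds = 0.75/0.25 = 3.
Required Bayes factor = 3 ÷ (1/17) = 51.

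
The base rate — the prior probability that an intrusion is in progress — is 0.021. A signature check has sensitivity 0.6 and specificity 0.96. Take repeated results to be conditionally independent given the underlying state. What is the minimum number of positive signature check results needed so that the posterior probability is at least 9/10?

3

Prior odds = 0.021/0.979 = 21/979.
False-positive rate = 1 − 0.96 = 0.04; likelihood ratio of a positive = 0.6/0.04 = 15.
Target odds: 0.9 ÷ 0.1 = 9.
Need (21/979) × 15ⁿ ≥ 9, i.e. 15ⁿ ≥ 2937/7.
15² = 225 falls short of 2937/7 but 15³ = 3375 reaches it, so n = 3.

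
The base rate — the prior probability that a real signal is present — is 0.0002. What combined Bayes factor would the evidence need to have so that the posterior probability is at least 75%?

Prior odds = 0.0002/0.9998 = 1/4999.
Target odds = 0.75/0.25 = 3.
Required Bayes factor = 3 ÷ (1/4999) = 14997.

14997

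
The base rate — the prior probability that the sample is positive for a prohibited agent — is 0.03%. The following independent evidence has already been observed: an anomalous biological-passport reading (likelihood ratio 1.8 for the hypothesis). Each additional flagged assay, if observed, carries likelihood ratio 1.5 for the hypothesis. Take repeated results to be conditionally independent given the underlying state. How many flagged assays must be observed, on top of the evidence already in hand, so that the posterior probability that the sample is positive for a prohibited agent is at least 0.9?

Prior odds = 0.0003/0.9997 = 3/9997.
Bayes factor of the evidence already in hand = 1.8.
Odds after that evidence = (3/9997) × 1.8 = 27/49985.
Target odds = 0.9/0.1 = 9.
Need 1.5ⁿ ≥ 9 ÷ (27/49985) = 49985/3.
1.5²³ ≈11222.7 falls short of 49985/3 but 1.5²⁴ ≈16834.1 reaches it, so n = 24.

24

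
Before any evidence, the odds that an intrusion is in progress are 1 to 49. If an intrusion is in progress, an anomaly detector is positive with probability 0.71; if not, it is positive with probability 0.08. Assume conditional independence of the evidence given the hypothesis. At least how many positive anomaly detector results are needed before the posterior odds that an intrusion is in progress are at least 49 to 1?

Prior odds = 1/49.
Likelihood ratio of a positive = 0.71/0.08 = 8.875.
Target odds = 49.
Need (1/49) × 8.875ⁿ ≥ 49, i.e. 8.875ⁿ ≥ 2401.
8.875³ = 357911/512 falls short of 2401 but 8.875⁴ = 25411681/4096 reaches it, so n = 4.

4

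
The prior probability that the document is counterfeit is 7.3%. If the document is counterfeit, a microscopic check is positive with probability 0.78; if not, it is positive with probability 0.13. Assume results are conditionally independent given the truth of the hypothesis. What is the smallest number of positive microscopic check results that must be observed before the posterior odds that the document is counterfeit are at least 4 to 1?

Prior odds = 0.073/0.927 = 73/927.
Likelihood ratio of a positive = 0.78/0.13 = 6.
Target odds = 4.
Need (73/927) × 6ⁿ ≥ 4, i.e. 6ⁿ ≥ 3708/73.
6² = 36 falls short of 3708/73 but 6³ = 216 reaches it, so n = 3.

3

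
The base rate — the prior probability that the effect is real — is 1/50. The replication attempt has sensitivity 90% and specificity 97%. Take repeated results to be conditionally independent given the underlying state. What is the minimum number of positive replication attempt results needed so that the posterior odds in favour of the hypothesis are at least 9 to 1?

2

Prior odds = 0.02/0.98 = 1/49.
False-positive rate = 1 − 0.97 = 0.03; likelihood ratio of a positive = 0.9/0.03 = 30.
Target odds = 9.
Require 30ⁿ ≥ 9 ÷ (1/49) = 441.
30¹ = 30 falls short of 441 but 30² = 900 reaches it, so n = 2.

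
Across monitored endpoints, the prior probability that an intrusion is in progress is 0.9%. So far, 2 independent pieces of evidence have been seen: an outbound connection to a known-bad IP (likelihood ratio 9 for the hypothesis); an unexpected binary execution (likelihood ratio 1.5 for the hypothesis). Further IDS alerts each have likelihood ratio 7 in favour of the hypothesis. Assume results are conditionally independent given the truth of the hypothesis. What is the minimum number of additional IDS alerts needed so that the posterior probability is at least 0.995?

4

Prior odds = 0.009/0.991 = 9/991.
Combined Bayes factor of the evidence already in hand = 9 × 1.5 = 13.5.
Odds after that evidence = (9/991) × 13.5 = 243/1982.
Target odds = 0.995/0.005 = 199.
Need 7ⁿ ≥ 199 ÷ (243/1982) = 394418/243.
7³ = 343 falls short of 394418/243 but 7⁴ = 2401 reaches it, so n = 4.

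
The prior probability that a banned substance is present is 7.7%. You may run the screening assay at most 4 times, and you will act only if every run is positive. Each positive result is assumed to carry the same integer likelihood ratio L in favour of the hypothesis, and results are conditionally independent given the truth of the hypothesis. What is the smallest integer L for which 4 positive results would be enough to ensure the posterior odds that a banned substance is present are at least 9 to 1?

4

Prior odds = 0.077/0.923 = 77/923.
Target odds = 9.
Need L⁴ ≥ 9 ÷ (77/923) = 8307/77.
3⁴ = 81 < 8307/77 ≤ 256 = 4⁴, so L = 4.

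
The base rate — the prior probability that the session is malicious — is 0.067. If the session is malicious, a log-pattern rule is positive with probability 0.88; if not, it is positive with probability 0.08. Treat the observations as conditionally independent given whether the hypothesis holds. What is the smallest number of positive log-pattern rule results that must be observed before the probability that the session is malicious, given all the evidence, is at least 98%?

3

Prior odds = 0.067/0.933 = 67/933.
Likelihood ratio of a positive = 0.88/0.08 = 11.
Target posterior odds = 0.98/0.02 = 49.
Require 11ⁿ ≥ 49 ÷ (67/933) = 45717/67.
11² = 121 falls short of 45717/67 but 11³ = 1331 reaches it, so n = 3.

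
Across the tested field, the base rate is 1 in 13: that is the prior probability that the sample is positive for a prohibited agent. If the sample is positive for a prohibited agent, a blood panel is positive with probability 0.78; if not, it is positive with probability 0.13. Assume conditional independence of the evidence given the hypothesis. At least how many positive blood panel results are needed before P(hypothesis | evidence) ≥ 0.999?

6

Prior odds: (1/13) ÷ (12/13) = 1/12.
Likelihood ratio of a positive = 0.78/0.13 = 6.
Target odds: 0.999 ÷ 0.001 = 999.
Require 6ⁿ ≥ 999 ÷ (1/12) = 11988.
6⁵ = 7776 falls short of 11988 but 6⁶ = 46656 reaches it, so n = 6.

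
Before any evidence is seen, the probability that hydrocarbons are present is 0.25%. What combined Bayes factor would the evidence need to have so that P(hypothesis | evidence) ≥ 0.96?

9576

Prior odds = 0.0025/0.9975 = 1/399.
Target odds = 0.96/0.04 = 24.
Required Bayes factor = 24 ÷ (1/399) = 9576.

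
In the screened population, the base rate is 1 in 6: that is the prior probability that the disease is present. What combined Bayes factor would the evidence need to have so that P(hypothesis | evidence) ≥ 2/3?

Prior odds = (1/6)/(5/6) = 0.2.
Target odds = (2/3)/(1/3) = 2.
Required Bayes factor = 2 ÷ 0.2 = 10.

10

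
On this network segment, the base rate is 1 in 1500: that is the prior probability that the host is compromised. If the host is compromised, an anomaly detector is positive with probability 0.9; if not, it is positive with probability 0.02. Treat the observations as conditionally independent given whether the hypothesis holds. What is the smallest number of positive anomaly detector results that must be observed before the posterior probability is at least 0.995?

4

Prior odds: (1/1500) ÷ (1499/1500) = 1/1499.
Likelihood ratio of a positive = 0.9/0.02 = 45.
Target odds: 0.995 ÷ 0.005 = 199.
Require 45ⁿ ≥ 199 ÷ (1/1499) = 298301.
45³ = 91125 falls short of 298301 but 45⁴ = 4100625 reaches it, so n = 4.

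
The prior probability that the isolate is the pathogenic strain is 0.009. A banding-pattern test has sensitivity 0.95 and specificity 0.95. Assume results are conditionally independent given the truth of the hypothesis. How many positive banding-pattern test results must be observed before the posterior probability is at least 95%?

Prior odds: 0.009 ÷ 0.991 = 9/991.
False-positive rate = 1 − 0.95 = 0.05; likelihood ratio of a positive = 0.95/0.05 = 19.
Target posterior odds = 0.95/0.05 = 19.
Need (9/991) × 19ⁿ ≥ 19, i.e. 19ⁿ ≥ 18829/9.
19² = 361 falls short of 18829/9 but 19³ = 6859 reaches it, so n = 3.

3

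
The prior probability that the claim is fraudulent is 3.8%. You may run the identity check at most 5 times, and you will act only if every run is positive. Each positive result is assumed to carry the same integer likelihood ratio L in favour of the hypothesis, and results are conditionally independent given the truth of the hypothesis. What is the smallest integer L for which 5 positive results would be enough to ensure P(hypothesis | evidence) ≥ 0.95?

4

Prior odds = 0.038/0.962 = 19/481.
Target odds = 0.95/0.05 = 19.
Need L⁵ ≥ 19 ÷ (19/481) = 481.
3⁵ = 243 < 481 ≤ 1024 = 4⁵, so L = 4.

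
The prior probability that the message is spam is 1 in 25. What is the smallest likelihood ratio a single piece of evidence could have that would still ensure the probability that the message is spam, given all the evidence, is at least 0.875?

Prior odds = 0.04/0.96 = 1/24.
Target odds = 0.875/0.125 = 7.
Required Bayes factor = 7 ÷ (1/24) = 168.

168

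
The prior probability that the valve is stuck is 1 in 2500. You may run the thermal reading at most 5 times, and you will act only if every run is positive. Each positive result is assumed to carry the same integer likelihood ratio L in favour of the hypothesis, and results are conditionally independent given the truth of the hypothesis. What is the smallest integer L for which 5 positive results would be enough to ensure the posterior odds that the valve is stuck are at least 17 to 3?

Prior odds = 0.0004/0.9996 = 1/2499.
Target odds = 17/3.
Need L⁵ ≥ 17/3 ÷ (1/2499) = 14161.
6⁵ = 7776 < 14161 ≤ 16807 = 7⁵, so L = 7.

7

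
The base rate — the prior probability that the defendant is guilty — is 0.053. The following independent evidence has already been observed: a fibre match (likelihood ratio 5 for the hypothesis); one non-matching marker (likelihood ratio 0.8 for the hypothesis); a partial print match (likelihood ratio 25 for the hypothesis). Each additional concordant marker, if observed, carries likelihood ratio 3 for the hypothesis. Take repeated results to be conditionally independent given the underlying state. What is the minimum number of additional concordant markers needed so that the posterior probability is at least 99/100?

Prior odds = 0.053/0.947 = 53/947.
Combined Bayes factor of the evidence already in hand = 5 × 0.8 × 25 = 100.
Odds after that evidence = (53/947) × 100 = 5300/947.
Target odds = 0.99/0.01 = 99.
Need 3ⁿ ≥ 99 ÷ (5300/947) = 93753/5300.
3² = 9 falls short of 93753/5300 but 3³ = 27 reaches it, so n = 3.

3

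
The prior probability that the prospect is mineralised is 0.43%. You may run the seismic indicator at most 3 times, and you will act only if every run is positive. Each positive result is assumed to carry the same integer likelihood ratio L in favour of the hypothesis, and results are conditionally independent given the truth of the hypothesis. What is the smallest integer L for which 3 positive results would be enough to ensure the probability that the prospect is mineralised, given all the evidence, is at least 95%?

17

Prior odds = 0.0043/0.9957 = 43/9957.
Target odds = 0.95/0.05 = 19.
Need L³ ≥ 19 ÷ (43/9957) = 189183/43.
16³ = 4096 < 189183/43 ≤ 4913 = 17³, so L = 17.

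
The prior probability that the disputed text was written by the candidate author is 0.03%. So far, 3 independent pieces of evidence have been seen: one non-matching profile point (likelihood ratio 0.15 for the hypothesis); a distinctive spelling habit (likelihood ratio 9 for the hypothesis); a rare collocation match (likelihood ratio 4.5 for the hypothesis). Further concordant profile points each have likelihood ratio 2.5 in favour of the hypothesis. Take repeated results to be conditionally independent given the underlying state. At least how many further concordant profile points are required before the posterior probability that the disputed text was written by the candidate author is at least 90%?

Prior odds = 0.0003/0.9997 = 3/9997.
Combined Bayes factor of the evidence already in hand = 0.15 × 9 × 4.5 = 6.075.
Odds after that evidence = (3/9997) × 6.075 = 729/399880.
Target odds = 0.9/0.1 = 9.
Need 2.5ⁿ ≥ 9 ÷ (729/399880) = 399880/81.
2.5⁹ = 1953125/512 falls short of 399880/81 but 2.5¹⁰ = 9765625/1024 reaches it, so n = 10.

10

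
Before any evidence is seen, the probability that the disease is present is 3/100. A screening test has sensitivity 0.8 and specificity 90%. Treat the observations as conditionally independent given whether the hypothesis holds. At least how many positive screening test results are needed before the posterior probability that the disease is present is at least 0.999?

5

Prior odds: 0.03 ÷ 0.97 = 3/97.
False-positive rate = 1 − 0.9 = 0.1; likelihood ratio of a positive = 0.8/0.1 = 8.
Target odds: 0.999 ÷ 0.001 = 999.
Need (3/97) × 8ⁿ ≥ 999, i.e. 8ⁿ ≥ 32301.
8⁴ = 4096 falls short of 32301 but 8⁵ = 32768 reaches it, so n = 5.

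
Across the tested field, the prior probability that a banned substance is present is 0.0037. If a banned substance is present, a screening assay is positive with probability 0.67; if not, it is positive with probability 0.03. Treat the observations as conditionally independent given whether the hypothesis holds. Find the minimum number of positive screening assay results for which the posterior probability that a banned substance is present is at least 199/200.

Prior odds = 0.0037/0.9963 = 37/9963.
Likelihood ratio of a positive = 0.67/0.03 = 67/3.
Target posterior odds = 0.995/0.005 = 199.
Require (67/3)ⁿ ≥ 199 ÷ (37/9963) = 1982637/37.
(67/3)³ = 300763/27 falls short of 1982637/37 but (67/3)⁴ = 20151121/81 reaches it, so n = 4.

4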